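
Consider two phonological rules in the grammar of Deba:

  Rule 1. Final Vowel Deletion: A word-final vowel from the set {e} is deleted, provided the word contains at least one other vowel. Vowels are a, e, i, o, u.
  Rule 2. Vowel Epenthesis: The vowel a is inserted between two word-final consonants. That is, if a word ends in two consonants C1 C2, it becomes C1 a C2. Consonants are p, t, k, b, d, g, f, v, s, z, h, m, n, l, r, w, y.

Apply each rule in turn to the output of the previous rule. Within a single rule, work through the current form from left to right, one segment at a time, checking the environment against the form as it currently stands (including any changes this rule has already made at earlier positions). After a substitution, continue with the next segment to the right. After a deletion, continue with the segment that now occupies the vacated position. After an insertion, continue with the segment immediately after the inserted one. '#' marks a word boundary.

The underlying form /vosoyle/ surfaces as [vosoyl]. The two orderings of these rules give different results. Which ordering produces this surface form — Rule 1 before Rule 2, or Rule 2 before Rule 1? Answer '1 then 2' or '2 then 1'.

Order 1 then 2:
  1 Final Vowel Deletion: [vosoyle] → [vosoyl]
  2 Vowel Epenthesis: [vosoyl] → [vosoyal]
  result: [vosoyal]
Order 2 then 1:
  2 Vowel Epenthesis: no change — [vosoyle]
  1 Final Vowel Deletion: [vosoyle] → [vosoyl]
  result: [vosoyl]

2 then 1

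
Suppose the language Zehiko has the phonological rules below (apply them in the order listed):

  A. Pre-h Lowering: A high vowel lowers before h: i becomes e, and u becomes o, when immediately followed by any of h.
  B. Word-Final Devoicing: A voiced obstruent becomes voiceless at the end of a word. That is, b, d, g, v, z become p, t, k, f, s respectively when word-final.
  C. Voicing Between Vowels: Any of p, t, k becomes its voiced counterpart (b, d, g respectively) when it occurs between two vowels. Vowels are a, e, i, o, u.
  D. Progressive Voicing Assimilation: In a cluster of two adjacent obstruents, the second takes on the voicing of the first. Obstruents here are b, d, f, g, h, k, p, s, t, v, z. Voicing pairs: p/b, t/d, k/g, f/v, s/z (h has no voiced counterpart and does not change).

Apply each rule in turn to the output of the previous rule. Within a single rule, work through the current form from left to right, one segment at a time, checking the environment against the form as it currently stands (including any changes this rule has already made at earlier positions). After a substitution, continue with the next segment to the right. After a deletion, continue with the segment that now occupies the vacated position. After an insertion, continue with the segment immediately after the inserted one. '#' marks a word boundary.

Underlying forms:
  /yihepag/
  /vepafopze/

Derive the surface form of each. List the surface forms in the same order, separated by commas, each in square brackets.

/yihepag/:
  A Pre-h Lowering: [yihepag] → [yehepag]
  B Word-Final Devoicing: [yehepag] → [yehepak]
  C Voicing Between Vowels: [yehepak] → [yehebak]
  D Progressive Voicing Assimilation: no change — [yehebak]
/vepafopze/:
  A Pre-h Lowering: no change — [vepafopze]
  B Word-Final Devoicing: no change — [vepafopze]
  C Voicing Between Vowels: [vepafopze] → [vebafopze]
  D Progressive Voicing Assimilation: [vebafopze] → [vebafopse]

[yehebak], [vebafopse]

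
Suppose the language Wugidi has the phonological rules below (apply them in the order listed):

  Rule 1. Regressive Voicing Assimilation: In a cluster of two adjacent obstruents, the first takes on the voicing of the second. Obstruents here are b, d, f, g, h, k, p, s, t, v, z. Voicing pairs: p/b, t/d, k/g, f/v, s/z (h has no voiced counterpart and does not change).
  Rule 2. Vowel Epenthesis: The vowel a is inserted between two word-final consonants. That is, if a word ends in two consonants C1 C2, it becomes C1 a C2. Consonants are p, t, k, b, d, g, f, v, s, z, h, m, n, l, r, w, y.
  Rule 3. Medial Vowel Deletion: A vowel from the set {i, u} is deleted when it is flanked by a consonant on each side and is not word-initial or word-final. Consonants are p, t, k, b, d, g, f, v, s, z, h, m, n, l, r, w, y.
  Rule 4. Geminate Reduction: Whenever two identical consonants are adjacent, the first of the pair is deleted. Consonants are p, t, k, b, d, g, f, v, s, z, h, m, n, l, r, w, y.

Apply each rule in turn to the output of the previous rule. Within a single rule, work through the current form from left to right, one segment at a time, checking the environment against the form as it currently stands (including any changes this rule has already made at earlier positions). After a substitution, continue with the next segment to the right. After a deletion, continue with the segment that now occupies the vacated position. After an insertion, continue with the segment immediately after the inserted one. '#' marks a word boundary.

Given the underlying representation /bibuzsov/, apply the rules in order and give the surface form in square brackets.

[bsov]

Rule 1 Regressive Voicing Assimilation: [bibuzsov] → [bibussov]
Rule 2 Vowel Epenthesis: no change — [bibussov]
Rule 3 Medial Vowel Deletion: [bibussov] → [bbssov]
Rule 4 Geminate Reduction: [bbssov] → [bsov]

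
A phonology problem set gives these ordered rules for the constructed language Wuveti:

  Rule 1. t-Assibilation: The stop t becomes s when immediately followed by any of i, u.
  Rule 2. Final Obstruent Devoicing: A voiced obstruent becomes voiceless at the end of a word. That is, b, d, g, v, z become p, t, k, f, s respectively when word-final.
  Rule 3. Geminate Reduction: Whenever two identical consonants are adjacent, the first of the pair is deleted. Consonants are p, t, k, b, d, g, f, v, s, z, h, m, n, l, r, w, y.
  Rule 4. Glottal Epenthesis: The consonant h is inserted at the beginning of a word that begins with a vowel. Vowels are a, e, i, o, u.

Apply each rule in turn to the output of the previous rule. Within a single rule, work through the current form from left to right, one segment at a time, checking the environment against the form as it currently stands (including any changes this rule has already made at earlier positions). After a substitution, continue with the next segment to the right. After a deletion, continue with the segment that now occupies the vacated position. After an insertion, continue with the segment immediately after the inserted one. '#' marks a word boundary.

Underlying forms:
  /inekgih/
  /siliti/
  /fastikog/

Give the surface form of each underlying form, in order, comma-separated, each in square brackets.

[hinekgih], [silisi], [fasikok]

/inekgih/:
  Rule 1 t-Assibilation: no change — [inekgih]
  Rule 2 Final Obstruent Devoicing: no change — [inekgih]
  Rule 3 Geminate Reduction: no change — [inekgih]
  Rule 4 Glottal Epenthesis: [inekgih] → [hinekgih]
/siliti/:
  Rule 1 t-Assibilation: [siliti] → [silisi]
  Rule 2 Final Obstruent Devoicing: no change — [silisi]
  Rule 3 Geminate Reduction: no change — [silisi]
  Rule 4 Glottal Epenthesis: no change — [silisi]
/fastikog/:
  Rule 1 t-Assibilation: [fastikog] → [fassikog]
  Rule 2 Final Obstruent Devoicing: [fassikog] → [fassikok]
  Rule 3 Geminate Reduction: [fassikok] → [fasikok]
  Rule 4 Glottal Epenthesis: no change — [fasikok]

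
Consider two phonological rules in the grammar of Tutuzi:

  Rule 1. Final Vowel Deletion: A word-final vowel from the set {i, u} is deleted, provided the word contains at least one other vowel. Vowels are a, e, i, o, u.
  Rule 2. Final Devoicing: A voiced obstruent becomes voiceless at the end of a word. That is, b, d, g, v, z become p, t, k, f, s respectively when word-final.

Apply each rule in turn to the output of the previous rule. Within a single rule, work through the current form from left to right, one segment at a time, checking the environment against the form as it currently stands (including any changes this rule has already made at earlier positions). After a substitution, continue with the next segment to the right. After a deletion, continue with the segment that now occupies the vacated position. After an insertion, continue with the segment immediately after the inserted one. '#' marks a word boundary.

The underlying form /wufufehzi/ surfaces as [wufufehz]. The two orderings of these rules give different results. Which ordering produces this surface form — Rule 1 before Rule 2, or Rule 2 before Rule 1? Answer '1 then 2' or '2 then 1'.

Order 1 then 2:
  1 Final Vowel Deletion: [wufufehzi] → [wufufehz]
  2 Final Devoicing: [wufufehz] → [wufufehs]
  result: [wufufehs]
Order 2 then 1:
  2 Final Devoicing: no change — [wufufehzi]
  1 Final Vowel Deletion: [wufufehzi] → [wufufehz]
  result: [wufufehz]

2 then 1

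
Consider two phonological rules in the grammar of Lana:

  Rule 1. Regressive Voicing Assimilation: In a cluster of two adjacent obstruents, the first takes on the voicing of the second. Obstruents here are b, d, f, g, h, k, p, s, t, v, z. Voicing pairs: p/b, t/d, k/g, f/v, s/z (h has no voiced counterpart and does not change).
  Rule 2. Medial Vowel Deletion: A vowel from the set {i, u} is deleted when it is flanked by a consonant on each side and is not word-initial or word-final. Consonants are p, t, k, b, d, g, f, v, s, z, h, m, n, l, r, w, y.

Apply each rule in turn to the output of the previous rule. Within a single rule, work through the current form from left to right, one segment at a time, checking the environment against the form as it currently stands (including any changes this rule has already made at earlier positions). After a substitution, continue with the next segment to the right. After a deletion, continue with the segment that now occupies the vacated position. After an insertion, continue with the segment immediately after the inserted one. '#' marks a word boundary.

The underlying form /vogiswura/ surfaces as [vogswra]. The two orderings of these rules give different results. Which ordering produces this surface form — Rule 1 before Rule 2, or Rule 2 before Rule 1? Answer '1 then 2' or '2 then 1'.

Order 1 then 2:
  1 Regressive Voicing Assimilation: no change — [vogiswura]
  2 Medial Vowel Deletion: [vogiswura] → [vogswra]
  result: [vogswra]
Order 2 then 1:
  2 Medial Vowel Deletion: [vogiswura] → [vogswra]
  1 Regressive Voicing Assimilation: [vogswra] → [vokswra]
  result: [vokswra]

1 then 2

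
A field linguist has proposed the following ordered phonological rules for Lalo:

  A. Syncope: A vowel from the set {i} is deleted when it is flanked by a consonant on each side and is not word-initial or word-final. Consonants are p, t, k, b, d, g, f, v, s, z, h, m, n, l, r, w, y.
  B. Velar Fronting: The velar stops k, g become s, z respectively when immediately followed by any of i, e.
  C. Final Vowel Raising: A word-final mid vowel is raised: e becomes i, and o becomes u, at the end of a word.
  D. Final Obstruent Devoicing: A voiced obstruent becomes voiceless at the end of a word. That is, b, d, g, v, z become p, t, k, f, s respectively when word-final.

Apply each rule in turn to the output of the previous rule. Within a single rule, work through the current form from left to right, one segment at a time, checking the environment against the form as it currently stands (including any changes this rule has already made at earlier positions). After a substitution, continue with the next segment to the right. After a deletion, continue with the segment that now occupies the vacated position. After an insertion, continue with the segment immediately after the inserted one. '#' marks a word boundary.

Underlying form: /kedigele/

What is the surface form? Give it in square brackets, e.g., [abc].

[sedzeli]

A Syncope: [kedigele] → [kedgele]
B Velar Fronting: [kedgele] → [sedzele]
C Final Vowel Raising: [sedzele] → [sedzeli]
D Final Obstruent Devoicing: no change — [sedzeli]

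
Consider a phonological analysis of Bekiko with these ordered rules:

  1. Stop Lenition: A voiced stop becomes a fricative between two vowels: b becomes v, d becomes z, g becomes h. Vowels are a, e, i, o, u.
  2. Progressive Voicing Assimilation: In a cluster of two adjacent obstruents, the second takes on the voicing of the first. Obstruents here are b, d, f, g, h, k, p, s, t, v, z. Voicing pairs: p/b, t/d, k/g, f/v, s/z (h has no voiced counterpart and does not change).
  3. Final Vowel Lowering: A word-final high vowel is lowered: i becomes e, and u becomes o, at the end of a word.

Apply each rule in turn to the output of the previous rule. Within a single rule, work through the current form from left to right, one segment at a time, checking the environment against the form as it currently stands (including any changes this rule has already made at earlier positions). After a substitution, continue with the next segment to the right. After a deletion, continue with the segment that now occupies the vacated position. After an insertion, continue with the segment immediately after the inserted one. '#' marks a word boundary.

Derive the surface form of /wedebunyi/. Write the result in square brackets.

1 Stop Lenition: [wedebunyi] → [wezevunyi]
2 Progressive Voicing Assimilation: no change — [wezevunyi]
3 Final Vowel Lowering: [wezevunyi] → [wezevunye]

[wezevunye]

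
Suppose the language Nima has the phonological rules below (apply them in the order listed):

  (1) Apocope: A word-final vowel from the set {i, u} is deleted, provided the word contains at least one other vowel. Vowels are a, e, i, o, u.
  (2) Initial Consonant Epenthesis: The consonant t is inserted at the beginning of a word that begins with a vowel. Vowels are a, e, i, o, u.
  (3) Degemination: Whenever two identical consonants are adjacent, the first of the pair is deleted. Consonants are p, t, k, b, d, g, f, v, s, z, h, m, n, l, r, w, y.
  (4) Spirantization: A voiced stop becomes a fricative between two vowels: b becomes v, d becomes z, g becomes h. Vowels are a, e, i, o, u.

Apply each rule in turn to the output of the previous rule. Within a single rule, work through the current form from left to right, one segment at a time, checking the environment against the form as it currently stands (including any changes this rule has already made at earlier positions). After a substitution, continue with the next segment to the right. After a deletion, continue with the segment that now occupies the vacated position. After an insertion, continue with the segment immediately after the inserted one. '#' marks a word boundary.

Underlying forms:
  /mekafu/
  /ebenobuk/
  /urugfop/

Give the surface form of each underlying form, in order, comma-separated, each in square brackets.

[mekaf], [tevenovuk], [turugfop]

/mekafu/:
  (1) Apocope: [mekafu] → [mekaf]
  (2) Initial Consonant Epenthesis: no change — [mekaf]
  (3) Degemination: no change — [mekaf]
  (4) Spirantization: no change — [mekaf]
/ebenobuk/:
  (1) Apocope: no change — [ebenobuk]
  (2) Initial Consonant Epenthesis: [ebenobuk] → [tebenobuk]
  (3) Degemination: no change — [tebenobuk]
  (4) Spirantization: [tebenobuk] → [tevenovuk]
/urugfop/:
  (1) Apocope: no change — [urugfop]
  (2) Initial Consonant Epenthesis: [urugfop] → [turugfop]
  (3) Degemination: no change — [turugfop]
  (4) Spirantization: no change — [turugfop]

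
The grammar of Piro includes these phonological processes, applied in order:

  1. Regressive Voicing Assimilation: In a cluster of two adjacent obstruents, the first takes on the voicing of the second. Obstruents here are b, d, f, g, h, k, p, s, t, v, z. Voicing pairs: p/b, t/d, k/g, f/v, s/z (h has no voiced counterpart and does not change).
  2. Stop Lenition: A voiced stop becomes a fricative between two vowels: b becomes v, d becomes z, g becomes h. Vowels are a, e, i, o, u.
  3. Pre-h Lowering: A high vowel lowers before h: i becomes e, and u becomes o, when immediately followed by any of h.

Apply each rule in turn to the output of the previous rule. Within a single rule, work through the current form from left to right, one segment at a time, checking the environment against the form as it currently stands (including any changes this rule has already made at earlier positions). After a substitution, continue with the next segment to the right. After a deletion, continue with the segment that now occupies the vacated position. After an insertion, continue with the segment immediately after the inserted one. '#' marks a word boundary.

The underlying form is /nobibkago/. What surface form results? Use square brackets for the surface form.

[novipkaho]

1 Regressive Voicing Assimilation: [nobibkago] → [nobipkago]
2 Stop Lenition: [nobipkago] → [novipkaho]
3 Pre-h Lowering: no change — [novipkaho]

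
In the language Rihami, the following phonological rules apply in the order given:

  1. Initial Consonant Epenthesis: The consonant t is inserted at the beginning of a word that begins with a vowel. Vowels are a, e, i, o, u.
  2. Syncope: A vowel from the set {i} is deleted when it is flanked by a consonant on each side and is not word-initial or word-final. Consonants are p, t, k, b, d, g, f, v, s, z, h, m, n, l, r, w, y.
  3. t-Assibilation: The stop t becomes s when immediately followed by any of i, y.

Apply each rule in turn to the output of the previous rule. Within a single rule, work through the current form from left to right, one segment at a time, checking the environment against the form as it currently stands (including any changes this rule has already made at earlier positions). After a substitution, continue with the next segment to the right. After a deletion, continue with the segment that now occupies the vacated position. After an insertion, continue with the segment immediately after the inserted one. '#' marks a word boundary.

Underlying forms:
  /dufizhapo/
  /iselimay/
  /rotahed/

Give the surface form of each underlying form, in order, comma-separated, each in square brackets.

/dufizhapo/:
  1 Initial Consonant Epenthesis: no change — [dufizhapo]
  2 Syncope: [dufizhapo] → [dufzhapo]
  3 t-Assibilation: no change — [dufzhapo]
/iselimay/:
  1 Initial Consonant Epenthesis: [iselimay] → [tiselimay]
  2 Syncope: [tiselimay] → [tselmay]
  3 t-Assibilation: no change — [tselmay]
/rotahed/:
  1 Initial Consonant Epenthesis: no change — [rotahed]
  2 Syncope: no change — [rotahed]
  3 t-Assibilation: no change — [rotahed]

[dufzhapo], [tselmay], [rotahed]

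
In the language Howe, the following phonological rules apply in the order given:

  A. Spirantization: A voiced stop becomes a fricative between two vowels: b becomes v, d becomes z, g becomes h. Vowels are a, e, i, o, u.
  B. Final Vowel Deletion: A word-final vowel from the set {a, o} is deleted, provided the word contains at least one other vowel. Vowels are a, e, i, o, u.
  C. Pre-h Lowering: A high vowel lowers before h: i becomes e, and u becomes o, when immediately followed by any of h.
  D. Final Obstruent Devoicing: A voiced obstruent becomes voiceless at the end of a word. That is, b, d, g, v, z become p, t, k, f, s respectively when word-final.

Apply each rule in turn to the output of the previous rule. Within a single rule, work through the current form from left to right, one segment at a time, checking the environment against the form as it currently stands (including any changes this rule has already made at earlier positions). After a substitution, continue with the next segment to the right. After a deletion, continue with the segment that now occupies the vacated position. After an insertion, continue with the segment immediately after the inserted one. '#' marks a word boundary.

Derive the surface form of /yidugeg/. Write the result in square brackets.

A Spirantization: [yidugeg] → [yizuheg]
B Final Vowel Deletion: no change — [yizuheg]
C Pre-h Lowering: [yizuheg] → [yizoheg]
D Final Obstruent Devoicing: [yizoheg] → [yizohek]

[yizohek]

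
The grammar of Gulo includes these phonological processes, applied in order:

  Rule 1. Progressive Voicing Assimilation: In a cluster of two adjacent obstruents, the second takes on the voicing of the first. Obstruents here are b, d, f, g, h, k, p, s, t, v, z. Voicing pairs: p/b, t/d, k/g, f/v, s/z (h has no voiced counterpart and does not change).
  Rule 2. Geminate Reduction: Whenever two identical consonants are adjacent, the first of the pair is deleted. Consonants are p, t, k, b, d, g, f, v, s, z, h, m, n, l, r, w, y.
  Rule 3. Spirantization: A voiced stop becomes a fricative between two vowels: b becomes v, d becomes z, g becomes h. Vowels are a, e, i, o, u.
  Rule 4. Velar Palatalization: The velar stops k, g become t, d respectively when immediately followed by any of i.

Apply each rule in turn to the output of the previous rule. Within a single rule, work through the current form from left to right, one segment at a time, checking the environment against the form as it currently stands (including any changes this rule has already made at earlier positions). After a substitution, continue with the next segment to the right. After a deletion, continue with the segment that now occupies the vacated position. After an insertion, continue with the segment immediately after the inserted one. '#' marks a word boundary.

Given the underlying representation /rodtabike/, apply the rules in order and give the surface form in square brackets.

Rule 1 Progressive Voicing Assimilation: [rodtabike] → [roddabike]
Rule 2 Geminate Reduction: [roddabike] → [rodabike]
Rule 3 Spirantization: [rodabike] → [rozavike]
Rule 4 Velar Palatalization: no change — [rozavike]

[rozavike]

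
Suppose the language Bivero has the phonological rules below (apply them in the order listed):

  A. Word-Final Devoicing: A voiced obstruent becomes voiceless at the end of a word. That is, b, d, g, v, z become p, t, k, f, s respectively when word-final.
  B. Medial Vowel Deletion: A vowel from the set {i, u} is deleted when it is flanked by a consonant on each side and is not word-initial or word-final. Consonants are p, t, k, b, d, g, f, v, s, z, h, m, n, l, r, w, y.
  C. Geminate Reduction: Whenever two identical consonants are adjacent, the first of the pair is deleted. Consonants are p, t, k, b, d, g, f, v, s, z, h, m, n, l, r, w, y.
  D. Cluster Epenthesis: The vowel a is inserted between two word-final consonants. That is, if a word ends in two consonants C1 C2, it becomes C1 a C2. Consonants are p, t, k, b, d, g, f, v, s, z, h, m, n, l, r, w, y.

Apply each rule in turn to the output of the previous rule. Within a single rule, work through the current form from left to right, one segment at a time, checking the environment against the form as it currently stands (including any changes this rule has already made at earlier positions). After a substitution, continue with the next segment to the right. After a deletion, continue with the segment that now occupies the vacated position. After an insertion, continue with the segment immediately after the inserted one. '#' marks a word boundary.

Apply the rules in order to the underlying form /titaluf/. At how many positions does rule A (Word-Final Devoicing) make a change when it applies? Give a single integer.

A Word-Final Devoicing: no change — [titaluf]
B Medial Vowel Deletion: [titaluf] → [ttalf]
C Geminate Reduction: [ttalf] → [talf]
D Cluster Epenthesis: [talf] → [talaf]
Rule A changed 0 position(s).

0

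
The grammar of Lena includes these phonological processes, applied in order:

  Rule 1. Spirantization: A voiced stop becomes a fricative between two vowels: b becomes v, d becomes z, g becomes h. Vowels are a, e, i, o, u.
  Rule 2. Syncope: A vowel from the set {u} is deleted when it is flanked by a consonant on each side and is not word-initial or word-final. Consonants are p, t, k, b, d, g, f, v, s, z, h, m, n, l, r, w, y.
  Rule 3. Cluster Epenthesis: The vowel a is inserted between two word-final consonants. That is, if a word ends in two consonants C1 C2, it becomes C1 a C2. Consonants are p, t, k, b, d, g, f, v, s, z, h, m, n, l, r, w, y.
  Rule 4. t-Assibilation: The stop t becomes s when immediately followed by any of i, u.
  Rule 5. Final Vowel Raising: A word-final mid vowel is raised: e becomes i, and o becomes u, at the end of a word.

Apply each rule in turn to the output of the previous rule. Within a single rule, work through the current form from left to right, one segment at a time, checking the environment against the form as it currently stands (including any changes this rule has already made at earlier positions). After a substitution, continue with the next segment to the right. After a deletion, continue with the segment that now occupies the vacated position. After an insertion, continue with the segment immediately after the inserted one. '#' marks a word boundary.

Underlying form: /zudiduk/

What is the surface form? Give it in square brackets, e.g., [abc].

[zzizak]

Rule 1 Spirantization: [zudiduk] → [zuzizuk]
Rule 2 Syncope: [zuzizuk] → [zzizk]
Rule 3 Cluster Epenthesis: [zzizk] → [zzizak]
Rule 4 t-Assibilation: no change — [zzizak]
Rule 5 Final Vowel Raising: no change — [zzizak]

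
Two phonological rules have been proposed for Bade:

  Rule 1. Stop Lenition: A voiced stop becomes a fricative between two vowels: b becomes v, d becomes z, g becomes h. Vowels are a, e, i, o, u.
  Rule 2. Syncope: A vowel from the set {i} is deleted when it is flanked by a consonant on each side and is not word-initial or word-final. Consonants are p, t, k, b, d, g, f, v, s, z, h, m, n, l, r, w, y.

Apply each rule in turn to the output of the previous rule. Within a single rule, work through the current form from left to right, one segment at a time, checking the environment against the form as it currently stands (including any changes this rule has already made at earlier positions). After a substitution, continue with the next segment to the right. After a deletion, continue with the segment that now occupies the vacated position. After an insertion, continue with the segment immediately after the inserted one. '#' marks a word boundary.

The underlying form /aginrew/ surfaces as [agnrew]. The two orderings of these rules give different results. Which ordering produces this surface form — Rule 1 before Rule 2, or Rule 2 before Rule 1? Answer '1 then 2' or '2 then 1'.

2 then 1

Order 1 then 2:
  1 Stop Lenition: [aginrew] → [ahinrew]
  2 Syncope: [ahinrew] → [ahnrew]
  result: [ahnrew]
Order 2 then 1:
  2 Syncope: [aginrew] → [agnrew]
  1 Stop Lenition: no change — [agnrew]
  result: [agnrew]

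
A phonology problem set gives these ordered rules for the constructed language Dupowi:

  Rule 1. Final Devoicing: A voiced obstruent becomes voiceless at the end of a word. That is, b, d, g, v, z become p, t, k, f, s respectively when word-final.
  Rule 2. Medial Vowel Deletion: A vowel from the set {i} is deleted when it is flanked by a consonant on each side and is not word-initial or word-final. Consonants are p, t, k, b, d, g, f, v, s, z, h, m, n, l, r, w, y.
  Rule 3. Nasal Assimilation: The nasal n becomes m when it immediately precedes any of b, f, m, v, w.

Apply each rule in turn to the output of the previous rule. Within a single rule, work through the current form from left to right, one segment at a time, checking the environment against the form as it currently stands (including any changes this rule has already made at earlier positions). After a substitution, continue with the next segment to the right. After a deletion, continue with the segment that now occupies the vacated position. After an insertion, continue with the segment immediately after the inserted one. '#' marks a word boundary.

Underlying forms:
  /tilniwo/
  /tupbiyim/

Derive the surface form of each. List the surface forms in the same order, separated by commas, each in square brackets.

/tilniwo/:
  Rule 1 Final Devoicing: no change — [tilniwo]
  Rule 2 Medial Vowel Deletion: [tilniwo] → [tlnwo]
  Rule 3 Nasal Assimilation: [tlnwo] → [tlmwo]
/tupbiyim/:
  Rule 1 Final Devoicing: no change — [tupbiyim]
  Rule 2 Medial Vowel Deletion: [tupbiyim] → [tupbym]
  Rule 3 Nasal Assimilation: no change — [tupbym]

[tlmwo], [tupbym]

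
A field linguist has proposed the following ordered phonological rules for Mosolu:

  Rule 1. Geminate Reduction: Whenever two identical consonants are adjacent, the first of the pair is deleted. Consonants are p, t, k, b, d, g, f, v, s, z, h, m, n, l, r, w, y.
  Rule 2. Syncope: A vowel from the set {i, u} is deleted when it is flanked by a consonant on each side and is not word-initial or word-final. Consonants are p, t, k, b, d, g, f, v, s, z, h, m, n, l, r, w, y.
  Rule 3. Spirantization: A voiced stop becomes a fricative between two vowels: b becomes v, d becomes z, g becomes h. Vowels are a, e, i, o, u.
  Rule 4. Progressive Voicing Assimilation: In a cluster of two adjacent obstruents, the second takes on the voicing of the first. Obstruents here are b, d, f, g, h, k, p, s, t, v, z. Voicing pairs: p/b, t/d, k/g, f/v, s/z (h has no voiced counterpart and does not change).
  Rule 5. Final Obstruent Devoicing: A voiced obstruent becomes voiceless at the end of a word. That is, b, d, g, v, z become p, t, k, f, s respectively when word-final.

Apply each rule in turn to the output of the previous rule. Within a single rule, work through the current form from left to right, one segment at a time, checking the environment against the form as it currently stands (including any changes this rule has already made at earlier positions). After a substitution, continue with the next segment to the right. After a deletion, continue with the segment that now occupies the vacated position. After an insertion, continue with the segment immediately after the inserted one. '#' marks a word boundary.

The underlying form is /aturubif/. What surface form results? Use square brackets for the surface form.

Rule 1 Geminate Reduction: no change — [aturubif]
Rule 2 Syncope: [aturubif] → [atrbf]
Rule 3 Spirantization: no change — [atrbf]
Rule 4 Progressive Voicing Assimilation: [atrbf] → [atrbv]
Rule 5 Final Obstruent Devoicing: [atrbv] → [atrbf]

[atrbf]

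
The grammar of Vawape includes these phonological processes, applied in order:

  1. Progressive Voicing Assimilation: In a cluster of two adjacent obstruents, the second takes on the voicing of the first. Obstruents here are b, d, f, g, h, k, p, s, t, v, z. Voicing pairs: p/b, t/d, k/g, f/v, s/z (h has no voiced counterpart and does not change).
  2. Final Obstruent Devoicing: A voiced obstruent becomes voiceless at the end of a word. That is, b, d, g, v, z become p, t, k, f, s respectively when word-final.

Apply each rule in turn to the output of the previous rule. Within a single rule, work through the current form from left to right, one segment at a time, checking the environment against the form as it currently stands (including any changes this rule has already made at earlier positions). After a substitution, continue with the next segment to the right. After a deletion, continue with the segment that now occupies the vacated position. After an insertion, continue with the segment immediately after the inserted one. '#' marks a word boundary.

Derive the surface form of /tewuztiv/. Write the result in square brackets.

[tewuzdif]

1 Progressive Voicing Assimilation: [tewuztiv] → [tewuzdiv]
2 Final Obstruent Devoicing: [tewuzdiv] → [tewuzdif]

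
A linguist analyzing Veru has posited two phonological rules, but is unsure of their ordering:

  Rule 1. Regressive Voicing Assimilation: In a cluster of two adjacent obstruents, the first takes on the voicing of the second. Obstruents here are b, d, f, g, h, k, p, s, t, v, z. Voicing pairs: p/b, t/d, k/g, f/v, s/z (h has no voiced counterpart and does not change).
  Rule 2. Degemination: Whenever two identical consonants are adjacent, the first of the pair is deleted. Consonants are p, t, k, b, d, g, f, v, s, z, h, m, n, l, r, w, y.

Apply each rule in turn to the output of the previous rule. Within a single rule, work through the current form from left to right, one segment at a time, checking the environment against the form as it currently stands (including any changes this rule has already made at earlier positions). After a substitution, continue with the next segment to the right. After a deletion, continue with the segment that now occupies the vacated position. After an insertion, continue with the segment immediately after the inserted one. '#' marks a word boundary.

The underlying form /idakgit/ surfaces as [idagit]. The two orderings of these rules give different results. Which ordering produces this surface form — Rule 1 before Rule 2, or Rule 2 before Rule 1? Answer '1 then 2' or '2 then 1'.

1 then 2

Order 1 then 2:
  1 Regressive Voicing Assimilation: [idakgit] → [idaggit]
  2 Degemination: [idaggit] → [idagit]
  result: [idagit]
Order 2 then 1:
  2 Degemination: no change — [idakgit]
  1 Regressive Voicing Assimilation: [idakgit] → [idaggit]
  result: [idaggit]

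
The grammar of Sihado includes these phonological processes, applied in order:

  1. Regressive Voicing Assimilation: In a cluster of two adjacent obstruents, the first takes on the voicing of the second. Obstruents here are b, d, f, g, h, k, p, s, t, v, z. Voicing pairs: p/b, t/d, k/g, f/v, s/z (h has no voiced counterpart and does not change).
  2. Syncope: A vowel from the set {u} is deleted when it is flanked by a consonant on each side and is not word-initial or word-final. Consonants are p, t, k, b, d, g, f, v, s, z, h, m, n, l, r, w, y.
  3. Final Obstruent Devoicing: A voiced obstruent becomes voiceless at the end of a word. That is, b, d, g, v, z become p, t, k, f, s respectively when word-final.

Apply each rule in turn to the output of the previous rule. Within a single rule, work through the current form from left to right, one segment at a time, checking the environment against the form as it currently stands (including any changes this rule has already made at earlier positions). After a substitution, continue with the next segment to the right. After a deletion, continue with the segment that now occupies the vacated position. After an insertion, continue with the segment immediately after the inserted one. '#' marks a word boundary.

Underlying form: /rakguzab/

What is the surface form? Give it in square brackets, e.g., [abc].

1 Regressive Voicing Assimilation: [rakguzab] → [ragguzab]
2 Syncope: [ragguzab] → [raggzab]
3 Final Obstruent Devoicing: [raggzab] → [raggzap]

[raggzap]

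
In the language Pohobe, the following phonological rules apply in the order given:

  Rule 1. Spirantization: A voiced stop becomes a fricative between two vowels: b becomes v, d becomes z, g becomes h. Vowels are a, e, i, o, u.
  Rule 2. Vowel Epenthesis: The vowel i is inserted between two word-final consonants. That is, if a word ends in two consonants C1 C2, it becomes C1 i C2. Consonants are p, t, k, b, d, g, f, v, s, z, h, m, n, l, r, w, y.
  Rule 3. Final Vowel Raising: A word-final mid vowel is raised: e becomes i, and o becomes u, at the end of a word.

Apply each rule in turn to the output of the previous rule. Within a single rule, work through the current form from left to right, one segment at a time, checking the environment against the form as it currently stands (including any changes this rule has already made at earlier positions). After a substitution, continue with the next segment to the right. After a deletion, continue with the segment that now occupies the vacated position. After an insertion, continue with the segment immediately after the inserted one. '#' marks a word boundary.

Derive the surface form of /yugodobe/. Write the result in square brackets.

Rule 1 Spirantization: [yugodobe] → [yuhozove]
Rule 2 Vowel Epenthesis: no change — [yuhozove]
Rule 3 Final Vowel Raising: [yuhozove] → [yuhozovi]

[yuhozovi]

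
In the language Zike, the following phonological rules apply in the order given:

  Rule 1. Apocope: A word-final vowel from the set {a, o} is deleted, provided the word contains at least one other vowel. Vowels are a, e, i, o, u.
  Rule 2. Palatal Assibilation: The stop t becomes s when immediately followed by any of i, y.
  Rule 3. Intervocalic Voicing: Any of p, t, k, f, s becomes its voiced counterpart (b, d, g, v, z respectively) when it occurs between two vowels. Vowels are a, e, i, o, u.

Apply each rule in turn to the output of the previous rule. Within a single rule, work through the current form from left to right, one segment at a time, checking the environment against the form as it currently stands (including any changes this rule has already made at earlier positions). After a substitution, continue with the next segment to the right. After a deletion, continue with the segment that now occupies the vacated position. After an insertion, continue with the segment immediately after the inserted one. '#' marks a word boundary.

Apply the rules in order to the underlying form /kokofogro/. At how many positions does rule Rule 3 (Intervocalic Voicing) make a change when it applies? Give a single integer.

2

Rule 1 Apocope: [kokofogro] → [kokofogr]
Rule 2 Palatal Assibilation: no change — [kokofogr]
Rule 3 Intervocalic Voicing: [kokofogr] → [kogovogr]
Rule Rule 3 changed 2 position(s).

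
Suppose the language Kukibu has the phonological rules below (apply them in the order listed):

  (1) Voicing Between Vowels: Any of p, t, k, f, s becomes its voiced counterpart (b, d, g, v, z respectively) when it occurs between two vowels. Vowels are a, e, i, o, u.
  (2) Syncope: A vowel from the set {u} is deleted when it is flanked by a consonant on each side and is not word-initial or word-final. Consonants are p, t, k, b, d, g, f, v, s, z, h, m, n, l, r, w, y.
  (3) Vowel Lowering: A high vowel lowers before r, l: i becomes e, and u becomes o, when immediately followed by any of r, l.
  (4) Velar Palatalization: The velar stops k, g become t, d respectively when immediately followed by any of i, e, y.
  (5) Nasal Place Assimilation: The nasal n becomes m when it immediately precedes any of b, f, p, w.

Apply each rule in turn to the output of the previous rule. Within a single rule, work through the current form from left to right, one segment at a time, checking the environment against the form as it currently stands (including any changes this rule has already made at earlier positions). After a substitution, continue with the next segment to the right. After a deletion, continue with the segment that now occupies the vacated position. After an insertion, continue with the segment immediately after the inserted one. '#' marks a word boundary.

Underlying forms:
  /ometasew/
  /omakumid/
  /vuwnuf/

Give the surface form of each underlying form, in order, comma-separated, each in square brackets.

/ometasew/:
  (1) Voicing Between Vowels: [ometasew] → [omedazew]
  (2) Syncope: no change — [omedazew]
  (3) Vowel Lowering: no change — [omedazew]
  (4) Velar Palatalization: no change — [omedazew]
  (5) Nasal Place Assimilation: no change — [omedazew]
/omakumid/:
  (1) Voicing Between Vowels: [omakumid] → [omagumid]
  (2) Syncope: [omagumid] → [omagmid]
  (3) Vowel Lowering: no change — [omagmid]
  (4) Velar Palatalization: no change — [omagmid]
  (5) Nasal Place Assimilation: no change — [omagmid]
/vuwnuf/:
  (1) Voicing Between Vowels: no change — [vuwnuf]
  (2) Syncope: [vuwnuf] → [vwnf]
  (3) Vowel Lowering: no change — [vwnf]
  (4) Velar Palatalization: no change — [vwnf]
  (5) Nasal Place Assimilation: [vwnf] → [vwmf]

[omedazew], [omagmid], [vwmf]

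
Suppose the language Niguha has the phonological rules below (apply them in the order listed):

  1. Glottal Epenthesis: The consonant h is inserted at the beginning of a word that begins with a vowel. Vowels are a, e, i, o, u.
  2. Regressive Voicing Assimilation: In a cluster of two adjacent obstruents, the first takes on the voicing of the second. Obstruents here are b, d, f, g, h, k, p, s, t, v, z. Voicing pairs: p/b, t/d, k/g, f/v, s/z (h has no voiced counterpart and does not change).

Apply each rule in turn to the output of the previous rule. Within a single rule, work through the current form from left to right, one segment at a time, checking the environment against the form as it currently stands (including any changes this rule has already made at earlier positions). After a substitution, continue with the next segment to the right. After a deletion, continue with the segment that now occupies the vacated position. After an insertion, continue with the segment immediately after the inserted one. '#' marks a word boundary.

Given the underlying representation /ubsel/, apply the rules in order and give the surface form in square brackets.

[hupsel]

1 Glottal Epenthesis: [ubsel] → [hubsel]
2 Regressive Voicing Assimilation: [hubsel] → [hupsel]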